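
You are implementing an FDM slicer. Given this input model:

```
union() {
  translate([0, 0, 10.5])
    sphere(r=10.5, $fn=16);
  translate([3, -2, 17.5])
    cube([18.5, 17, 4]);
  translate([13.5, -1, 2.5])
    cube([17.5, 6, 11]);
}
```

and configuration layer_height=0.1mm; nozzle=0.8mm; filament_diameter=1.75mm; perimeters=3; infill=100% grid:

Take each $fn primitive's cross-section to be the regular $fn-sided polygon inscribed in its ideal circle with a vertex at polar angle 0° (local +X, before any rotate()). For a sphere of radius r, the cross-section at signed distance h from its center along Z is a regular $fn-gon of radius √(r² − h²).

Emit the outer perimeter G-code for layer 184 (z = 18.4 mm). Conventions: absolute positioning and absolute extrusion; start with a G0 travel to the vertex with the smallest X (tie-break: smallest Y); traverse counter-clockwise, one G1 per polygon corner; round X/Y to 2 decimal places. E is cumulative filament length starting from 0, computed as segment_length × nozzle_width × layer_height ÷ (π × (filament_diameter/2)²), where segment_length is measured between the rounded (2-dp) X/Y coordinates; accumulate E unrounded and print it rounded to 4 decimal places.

At z = 18.4 mm: the r=10.5 sphere contributes a regular 16-gon of circumradius √(10.5²−7.9²) = 6.917; the cube at (3, -2) is present — its section is the full 18.5×17 rectangle; the cube at (13.5, -1) is absent (z outside [2.5, 13.5]); Taking the union: the regions partially overlap (shared area 24.23 mm²), so overlapping operands fuse into one piece — 1 connected region. The outline is a single polygon with 18 vertices. Extrusion per mm of travel: 0.8 × 0.1 / (π × 0.875²) = 0.033260. Accumulating E over each segment gives final E = 3.0868.

G0 X-6.92 Y0.00 Z18.40
G1 X-6.39 Y-2.65 E0.0899
G1 X-4.89 Y-4.89 E0.1795
G1 X-2.65 Y-6.39 E0.2692
G1 X0.00 Y-6.92 E0.3591
G1 X2.65 Y-6.39 E0.4490
G1 X4.89 Y-4.89 E0.5386
G1 X6.39 Y-2.65 E0.6283
G1 X6.52 Y-2.00 E0.6504
G1 X21.50 Y-2.00 E1.1486
G1 X21.50 Y15.00 E1.7140
G1 X3.00 Y15.00 E2.3293
G1 X3.00 Y6.15 E2.6237
G1 X2.65 Y6.39 E2.6378
G1 X0.00 Y6.92 E2.7277
G1 X-2.65 Y6.39 E2.8176
G1 X-4.89 Y4.89 E2.9072
G1 X-6.39 Y2.65 E2.9969
G1 X-6.92 Y0.00 E3.0868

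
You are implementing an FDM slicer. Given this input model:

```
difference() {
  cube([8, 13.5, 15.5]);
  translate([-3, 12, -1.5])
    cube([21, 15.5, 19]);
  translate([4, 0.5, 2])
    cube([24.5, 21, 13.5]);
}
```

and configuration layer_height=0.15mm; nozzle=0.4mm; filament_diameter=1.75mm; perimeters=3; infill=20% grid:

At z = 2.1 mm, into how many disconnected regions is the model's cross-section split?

At z = 2.1 mm: the cube is present — its section is the full 8×13.5 rectangle; the cube at (-3, 12) (footprint 21×15.5) is included at this height; the 24.5×21 cube at (4, 0.5) contributes its full rectangle; Taking the first minus the rest: starting from the 8×13.5 cube, the 21×15.5 cube at (-3, 12) partially overlaps it — only the 12.00 mm² overlap (of its 325.50 mm²) is removed, clipping the outline; the 24.5×21 cube at (4, 0.5) partially overlaps it — only the 46.00 mm² overlap (of its 514.50 mm²) is removed, clipping the outline — 1 connected region. The result has 1 disconnected region.

1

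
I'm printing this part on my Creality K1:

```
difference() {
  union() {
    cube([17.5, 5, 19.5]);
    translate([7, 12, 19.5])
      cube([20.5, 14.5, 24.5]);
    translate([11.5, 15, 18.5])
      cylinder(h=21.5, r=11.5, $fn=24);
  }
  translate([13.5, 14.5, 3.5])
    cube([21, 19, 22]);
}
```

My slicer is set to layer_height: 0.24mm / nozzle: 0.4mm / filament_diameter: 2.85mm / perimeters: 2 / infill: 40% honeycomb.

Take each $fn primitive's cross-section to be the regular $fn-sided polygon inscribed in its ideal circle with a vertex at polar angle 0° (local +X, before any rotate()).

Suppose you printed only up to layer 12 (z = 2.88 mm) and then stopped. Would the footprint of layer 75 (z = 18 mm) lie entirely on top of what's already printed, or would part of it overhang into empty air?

entirely on top

Compare the two slices. At z = 2.88: the cube is present — its section is the full 17.5×5 rectangle (area 87.50 mm²); the cube at (7, 12) is not intersected at this z (z outside [19.5, 44]); the cylinder at (11.5, 15) is absent (z outside [18.5, 40]); Taking the union: only the 17.5×5 cube is present, so the union is just that shape — area = 87.50 mm²; the cube at (13.5, 14.5) does not reach this height (z outside [3.5, 25.5]); Subtracting the remaining from the first: none of the subtracted shapes is present at this height, so that combined region is unchanged — area = 87.50 mm². At z = 18: the cube is present — its section is the full 17.5×5 rectangle (area 87.50 mm²); the cube at (7, 12) is absent (z outside [19.5, 44]); the cylinder at (11.5, 15) is not intersected at this z (z outside [18.5, 40]); Combining (union): only the 17.5×5 cube is present, so the union is just that shape — area = 87.50 mm²; the cube at (13.5, 14.5) is present — its section is the full 21×19 rectangle (area 399.00 mm²); Taking the first minus the rest: starting from the result so far (87.50 mm²), the 21×19 cube at (13.5, 14.5) misses the remaining region (no effect) — area = 87.50 mm². Checking containment: the cross-section at z = 18 is a subset of the cross-section at z = 2.88.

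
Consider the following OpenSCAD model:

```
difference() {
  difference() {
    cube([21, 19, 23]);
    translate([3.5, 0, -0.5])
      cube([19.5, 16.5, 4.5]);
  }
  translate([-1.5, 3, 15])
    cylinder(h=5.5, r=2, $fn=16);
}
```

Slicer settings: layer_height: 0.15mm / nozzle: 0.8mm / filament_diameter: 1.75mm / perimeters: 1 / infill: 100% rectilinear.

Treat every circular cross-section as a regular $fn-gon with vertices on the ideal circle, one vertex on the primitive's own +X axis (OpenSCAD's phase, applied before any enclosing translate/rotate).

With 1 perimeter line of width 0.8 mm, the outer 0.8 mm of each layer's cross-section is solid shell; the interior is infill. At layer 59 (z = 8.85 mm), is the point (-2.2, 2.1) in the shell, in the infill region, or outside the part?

outside

At z = 8.85 mm: the cube (footprint 21×19) is included at this height; the cube at (3.5, 0) does not reach this height (z outside [-0.5, 4]); Subtracting the remaining from the first: none of the subtracted shapes is present at this height, so the 21×19 cube is unchanged — 1 connected region; the cylinder at (-1.5, 3) is absent (z outside [15, 20.5]); After the difference (first − rest): none of the subtracted shapes is present at this height, so that combined region is unchanged — 1 connected region. Overall, the cross-section is a single solid region. The nearest boundary edge runs (0.00, 19.00)→(0.00, 0.00); distance from the point to it = 2.20 mm. The point is not inside any of the regions above, so it lies outside the cross-section (2.20 mm from the nearest boundary).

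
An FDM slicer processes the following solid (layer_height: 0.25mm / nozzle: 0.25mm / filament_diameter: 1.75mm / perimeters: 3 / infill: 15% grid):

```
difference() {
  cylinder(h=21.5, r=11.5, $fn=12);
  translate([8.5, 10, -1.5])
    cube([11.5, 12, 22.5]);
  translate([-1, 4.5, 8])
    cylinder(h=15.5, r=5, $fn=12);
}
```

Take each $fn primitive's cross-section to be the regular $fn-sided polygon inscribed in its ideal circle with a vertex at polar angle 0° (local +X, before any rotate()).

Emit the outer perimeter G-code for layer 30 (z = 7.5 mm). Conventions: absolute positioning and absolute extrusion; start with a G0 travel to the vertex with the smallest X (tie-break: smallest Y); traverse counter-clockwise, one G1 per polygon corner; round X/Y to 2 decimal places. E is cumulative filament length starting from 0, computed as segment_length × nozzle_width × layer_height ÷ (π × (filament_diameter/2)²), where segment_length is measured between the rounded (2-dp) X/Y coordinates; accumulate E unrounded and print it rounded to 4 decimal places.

At z = 7.5 mm: the cylinder: section is a regular 12-gon, circumradius r=11.5; the cube at (8.5, 10) (footprint 11.5×12) is included at this height; the cylinder at (-1, 4.5) does not reach this height (z outside [8, 23.5]); After the difference (first − rest): starting from the r=11.5 cylinder, the 11.5×12 cube at (8.5, 10) misses the remaining region (no effect) — 1 connected region. The outline is a single polygon with 12 vertices. Extrusion per mm of travel: 0.25 × 0.25 / (π × 0.875²) = 0.025984. Accumulating E over each segment gives final E = 1.8562.

G0 X-11.50 Y0.00 Z7.50
G1 X-9.96 Y-5.75 E0.1547
G1 X-5.75 Y-9.96 E0.3094
G1 X0.00 Y-11.50 E0.4641
G1 X5.75 Y-9.96 E0.6187
G1 X9.96 Y-5.75 E0.7734
G1 X11.50 Y0.00 E0.9281
G1 X9.96 Y5.75 E1.0828
G1 X5.75 Y9.96 E1.2375
G1 X0.00 Y11.50 E1.3922
G1 X-5.75 Y9.96 E1.5469
G1 X-9.96 Y5.75 E1.7016
G1 X-11.50 Y0.00 E1.8562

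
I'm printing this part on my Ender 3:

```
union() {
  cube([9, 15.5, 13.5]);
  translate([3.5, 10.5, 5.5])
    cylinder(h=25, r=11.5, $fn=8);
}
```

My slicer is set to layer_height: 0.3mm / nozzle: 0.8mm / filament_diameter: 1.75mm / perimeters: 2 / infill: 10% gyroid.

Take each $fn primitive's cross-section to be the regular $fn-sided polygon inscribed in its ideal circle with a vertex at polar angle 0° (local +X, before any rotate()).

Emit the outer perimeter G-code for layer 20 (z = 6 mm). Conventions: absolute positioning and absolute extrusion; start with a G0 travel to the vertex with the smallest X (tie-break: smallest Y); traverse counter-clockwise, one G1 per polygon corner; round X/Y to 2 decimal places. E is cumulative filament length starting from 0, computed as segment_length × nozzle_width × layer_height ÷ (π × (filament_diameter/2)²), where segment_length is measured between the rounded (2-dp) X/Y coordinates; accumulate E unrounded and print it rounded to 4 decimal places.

At z = 6 mm: the cube is present — its section is the full 9×15.5 rectangle; the r=11.5 cylinder at (3.5, 10.5) contributes a regular 8-gon of circumradius 11.5; Merging all regions: the regions partially overlap (shared area 137.28 mm²), so overlapping operands fuse into one piece — 1 connected region. The outline is a single polygon with 14 vertices. Extrusion per mm of travel: 0.8 × 0.3 / (π × 0.875²) = 0.099780. Accumulating E over each segment gives final E = 7.1635.

G0 X-8.00 Y10.50 Z6.00
G1 X-4.63 Y2.37 E0.8781
G1 X0.00 Y0.45 E1.3783
G1 X0.00 Y0.00 E1.4232
G1 X1.09 Y0.00 E1.5319
G1 X3.50 Y-1.00 E1.7923
G1 X5.91 Y0.00 E2.0526
G1 X9.00 Y0.00 E2.3610
G1 X9.00 Y1.28 E2.4887
G1 X11.63 Y2.37 E2.7727
G1 X15.00 Y10.50 E3.6509
G1 X11.63 Y18.63 E4.5290
G1 X3.50 Y22.00 E5.4072
G1 X-4.63 Y18.63 E6.2853
G1 X-8.00 Y10.50 E7.1635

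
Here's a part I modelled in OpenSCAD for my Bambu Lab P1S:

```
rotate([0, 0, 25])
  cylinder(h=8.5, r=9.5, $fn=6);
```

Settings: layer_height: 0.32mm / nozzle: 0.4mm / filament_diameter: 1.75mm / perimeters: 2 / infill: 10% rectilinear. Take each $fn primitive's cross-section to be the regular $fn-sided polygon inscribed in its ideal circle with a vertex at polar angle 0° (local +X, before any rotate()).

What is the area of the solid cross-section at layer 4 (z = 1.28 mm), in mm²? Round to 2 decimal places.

234.48 mm²

At z = 1.28 mm: the r=9.5 cylinder contributes a regular 6-gon of circumradius 9.5 (area = (6/2)·9.500²·sin(360°/6) = 234.48 mm²); (rotated 25° about Z; rotation is an isometry so areas/perimeters/island counts are preserved). Overall, the cross-section is a single solid region. Net area = 234.48 mm².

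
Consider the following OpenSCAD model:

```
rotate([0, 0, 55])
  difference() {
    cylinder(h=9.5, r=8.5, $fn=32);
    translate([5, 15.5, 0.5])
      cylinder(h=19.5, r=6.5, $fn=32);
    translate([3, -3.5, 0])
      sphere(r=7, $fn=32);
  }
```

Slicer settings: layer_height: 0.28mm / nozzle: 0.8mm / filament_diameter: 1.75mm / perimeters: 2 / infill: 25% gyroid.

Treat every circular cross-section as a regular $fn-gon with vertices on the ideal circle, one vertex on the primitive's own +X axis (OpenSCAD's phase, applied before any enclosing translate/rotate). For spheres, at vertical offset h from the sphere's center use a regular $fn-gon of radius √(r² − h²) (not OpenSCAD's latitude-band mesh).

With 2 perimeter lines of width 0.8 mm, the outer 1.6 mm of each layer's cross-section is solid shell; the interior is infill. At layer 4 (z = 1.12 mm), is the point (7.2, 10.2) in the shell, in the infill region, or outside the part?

outside

At z = 1.12 mm: the r=8.5 cylinder contributes a regular 32-gon of circumradius 8.5; the r=6.5 cylinder at (5, 15.5) contributes a regular 32-gon of circumradius 6.5; the r=7 sphere at (3, -3.5) contributes a regular 32-gon of circumradius √(7²−1.12²) = 6.910; After the difference (first − rest): starting from the r=8.5 cylinder, the r=6.5 cylinder at (5, 15.5) misses the remaining region (no effect); the r=7 sphere at (3, -3.5) partially overlaps it — only the 113.14 mm² overlap (of its 149.04 mm²) is removed, clipping the outline — 1 connected region; (whole slice rotated 55° about Z — lengths, areas and connectivity unchanged). Overall, the cross-section is a single solid region. Undo the 55° rotation: the query point maps to (12.485, -0.047) in the un-rotated model frame. The nearest boundary edge runs (8.34, 1.66)→(8.43, 0.72); distance from the point to it = 4.13 mm. The point is not inside any of the regions above, so it lies outside the cross-section (4.13 mm from the nearest boundary).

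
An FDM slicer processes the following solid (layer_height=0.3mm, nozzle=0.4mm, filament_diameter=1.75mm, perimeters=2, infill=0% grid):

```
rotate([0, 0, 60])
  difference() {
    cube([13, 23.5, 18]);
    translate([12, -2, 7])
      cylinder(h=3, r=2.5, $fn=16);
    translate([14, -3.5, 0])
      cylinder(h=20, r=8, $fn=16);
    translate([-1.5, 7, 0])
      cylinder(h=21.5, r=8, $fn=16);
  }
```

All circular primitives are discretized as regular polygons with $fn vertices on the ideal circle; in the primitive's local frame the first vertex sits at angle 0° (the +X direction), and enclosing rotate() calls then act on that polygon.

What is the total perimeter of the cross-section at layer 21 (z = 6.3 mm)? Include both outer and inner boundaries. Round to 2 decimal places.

At z = 6.3 mm: the cube (footprint 13×23.5) is included at this height (perimeter 73.00 mm); the cylinder at (12, -2) does not reach this height (z outside [7, 10]); the r=8 cylinder at (14, -3.5) gives a regular 16-gon of circumradius 8 (constant along its height) (perimeter = 2·16·8.000·sin(180°/16) = 49.94 mm); the r=8 cylinder at (-1.5, 7) gives a regular 16-gon of circumradius 8 (constant along its height) (perimeter = 2·16·8.000·sin(180°/16) = 49.94 mm); Subtracting the remaining from the first: starting from the 13×23.5 cube, the r=8 cylinder at (14, -3.5) partially overlaps it — only the 17.85 mm² overlap (of its 195.93 mm²) is removed, clipping the outline; the r=8 cylinder at (-1.5, 7) partially overlaps it — only the 73.45 mm² overlap (of its 195.93 mm²) is removed, clipping the outline — boundary = 73.19 mm; (whole slice rotated 60° about Z — lengths, areas and connectivity unchanged). Overall, the cross-section is a single solid region. Total boundary length (outer) = 73.19 mm.

73.19 mm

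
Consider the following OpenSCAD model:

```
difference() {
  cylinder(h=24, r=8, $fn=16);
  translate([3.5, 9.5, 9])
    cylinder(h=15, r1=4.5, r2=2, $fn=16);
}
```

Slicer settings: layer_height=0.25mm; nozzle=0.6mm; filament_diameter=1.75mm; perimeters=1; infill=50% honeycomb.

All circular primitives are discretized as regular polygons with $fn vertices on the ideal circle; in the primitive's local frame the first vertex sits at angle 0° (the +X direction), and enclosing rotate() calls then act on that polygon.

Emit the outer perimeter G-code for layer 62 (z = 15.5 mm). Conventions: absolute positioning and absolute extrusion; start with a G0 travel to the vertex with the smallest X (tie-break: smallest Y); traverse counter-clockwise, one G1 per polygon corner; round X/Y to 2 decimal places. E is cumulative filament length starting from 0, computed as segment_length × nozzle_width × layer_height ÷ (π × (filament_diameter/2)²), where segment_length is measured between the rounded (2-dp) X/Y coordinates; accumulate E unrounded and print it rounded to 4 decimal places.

At z = 15.5 mm: the r=8 cylinder gives a regular 16-gon of circumradius 8 (constant along its height); the cone at (3.5, 9.5): at t=0.433 of its height the radius interpolates to r₁+(r₂−r₁)t = 3.417, giving a regular 16-gon of that circumradius; Taking the first minus the rest: starting from the r=8 cylinder, the cone at (3.5, 9.5) partially overlaps it — only the 3.40 mm² overlap (of its 35.74 mm²) is removed, clipping the outline — 1 connected region. The outline is a single polygon with 20 vertices. Extrusion per mm of travel: 0.6 × 0.25 / (π × 0.875²) = 0.062363. Accumulating E over each segment gives final E = 3.1356.

G0 X-8.00 Y0.00 Z15.50
G1 X-7.39 Y-3.06 E0.1946
G1 X-5.66 Y-5.66 E0.3893
G1 X-3.06 Y-7.39 E0.5841
G1 X0.00 Y-8.00 E0.7787
G1 X3.06 Y-7.39 E0.9733
G1 X5.66 Y-5.66 E1.1680
G1 X7.39 Y-3.06 E1.3628
G1 X8.00 Y0.00 E1.5574
G1 X7.39 Y3.06 E1.7520
G1 X5.66 Y5.66 E1.9467
G1 X4.67 Y6.32 E2.0209
G1 X3.50 Y6.08 E2.0954
G1 X2.19 Y6.34 E2.1787
G1 X1.08 Y7.08 E2.2619
G1 X0.54 Y7.89 E2.3226
G1 X0.00 Y8.00 E2.3570
G1 X-3.06 Y7.39 E2.5515
G1 X-5.66 Y5.66 E2.7463
G1 X-7.39 Y3.06 E2.9411
G1 X-8.00 Y0.00 E3.1356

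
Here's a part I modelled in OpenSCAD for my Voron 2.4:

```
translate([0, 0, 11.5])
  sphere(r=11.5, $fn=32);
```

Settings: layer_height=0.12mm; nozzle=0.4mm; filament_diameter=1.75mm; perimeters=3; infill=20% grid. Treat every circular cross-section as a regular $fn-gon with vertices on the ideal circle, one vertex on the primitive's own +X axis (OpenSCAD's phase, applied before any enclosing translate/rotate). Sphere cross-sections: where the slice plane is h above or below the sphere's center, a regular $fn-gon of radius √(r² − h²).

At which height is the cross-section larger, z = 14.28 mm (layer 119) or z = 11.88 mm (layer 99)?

Layer 119 (z = 14.28): the r=11.5 sphere slices to a regular 32-gon of circumradius 11.159 (√(r²−h²) with h=2.78 from center) (area = (32/2)·11.159²·sin(360°/32) = 388.69 mm²). So its area = 388.69 mm². Layer 99 (z = 11.88): the r=11.5 sphere contributes a regular 32-gon of circumradius √(11.5²−0.38²) = 11.494 (area = (32/2)·11.494²·sin(360°/32) = 412.36 mm²). So its area = 412.36 mm². Layer 99 is larger (412.36 vs 388.69 mm²).

layer 99 (z = 11.88 mm)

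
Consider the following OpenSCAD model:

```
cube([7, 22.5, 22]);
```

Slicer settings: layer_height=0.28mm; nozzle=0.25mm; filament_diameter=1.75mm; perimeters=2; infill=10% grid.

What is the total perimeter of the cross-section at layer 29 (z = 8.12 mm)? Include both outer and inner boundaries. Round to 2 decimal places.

At z = 8.12 mm: the 7×22.5 cube contributes its full rectangle (perimeter 59.00 mm). Overall, the cross-section is a single solid region. Total boundary length (outer) = 59.00 mm.

59.00 mm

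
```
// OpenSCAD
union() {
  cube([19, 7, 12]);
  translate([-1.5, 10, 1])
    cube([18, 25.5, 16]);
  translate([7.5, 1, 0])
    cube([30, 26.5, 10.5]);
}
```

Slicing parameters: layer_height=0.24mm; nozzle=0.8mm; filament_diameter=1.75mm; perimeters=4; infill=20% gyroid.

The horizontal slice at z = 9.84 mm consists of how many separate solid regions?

1

At z = 9.84 mm: the cube (footprint 19×7) is included at this height; the cube at (-1.5, 10) (footprint 18×25.5) is included at this height; the cube at (7.5, 1) (footprint 30×26.5) is included at this height; Taking the union: the regions partially overlap (shared area 226.50 mm²), so overlapping operands fuse into one piece — 1 connected region. The result has 1 disconnected region.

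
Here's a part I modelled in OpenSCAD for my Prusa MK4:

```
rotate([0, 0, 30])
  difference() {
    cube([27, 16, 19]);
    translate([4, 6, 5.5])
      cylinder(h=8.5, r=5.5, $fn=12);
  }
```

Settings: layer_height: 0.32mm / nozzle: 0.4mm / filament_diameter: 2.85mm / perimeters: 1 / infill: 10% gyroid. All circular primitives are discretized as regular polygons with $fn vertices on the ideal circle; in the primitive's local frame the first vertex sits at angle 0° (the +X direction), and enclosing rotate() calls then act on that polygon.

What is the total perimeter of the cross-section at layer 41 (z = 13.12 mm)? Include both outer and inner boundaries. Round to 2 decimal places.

At z = 13.12 mm: the 27×16 cube contributes its full rectangle (perimeter 86.00 mm); the r=5.5 cylinder at (4, 6) contributes a regular 12-gon of circumradius 5.5 (perimeter = 2·12·5.500·sin(180°/12) = 34.16 mm); Taking the first minus the rest: starting from the 27×16 cube, the r=5.5 cylinder at (4, 6) partially overlaps it — only the 83.94 mm² overlap (of its 90.75 mm²) is removed, clipping the outline — boundary = 105.29 mm; (rotated 30° about Z; rotation is an isometry so areas/perimeters/island counts are preserved). Overall, the cross-section is a single solid region. Total boundary length (outer) = 105.29 mm.

105.29 mm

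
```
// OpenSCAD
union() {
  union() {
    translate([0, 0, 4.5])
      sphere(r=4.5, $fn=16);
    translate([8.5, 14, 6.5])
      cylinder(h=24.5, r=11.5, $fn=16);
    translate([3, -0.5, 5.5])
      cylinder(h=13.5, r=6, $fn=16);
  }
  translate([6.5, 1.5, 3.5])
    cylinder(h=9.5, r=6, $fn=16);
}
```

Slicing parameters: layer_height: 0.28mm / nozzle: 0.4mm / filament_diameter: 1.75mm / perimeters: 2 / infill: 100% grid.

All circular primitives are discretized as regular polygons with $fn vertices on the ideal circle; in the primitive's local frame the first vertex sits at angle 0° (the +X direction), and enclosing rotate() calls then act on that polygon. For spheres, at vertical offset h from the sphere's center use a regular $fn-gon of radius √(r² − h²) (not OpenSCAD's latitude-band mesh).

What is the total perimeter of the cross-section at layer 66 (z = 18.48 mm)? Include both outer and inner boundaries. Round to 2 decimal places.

At z = 18.48 mm: the sphere is not intersected at this z (|z−center|=13.980 > r=4.5); the r=11.5 cylinder at (8.5, 14) gives a regular 16-gon of circumradius 11.5 (constant along its height) (perimeter = 2·16·11.500·sin(180°/16) = 71.79 mm); the r=6 cylinder at (3, -0.5) gives a regular 16-gon of circumradius 6 (constant along its height) (perimeter = 2·16·6.000·sin(180°/16) = 37.46 mm); Merging all regions: the regions partially overlap (shared area 8.41 mm²), so the edge portions inside another operand are dropped and the merged outline is re-measured after clipping — boundary = 94.32 mm; the cylinder at (6.5, 1.5) is absent (z outside [3.5, 13]); Taking the union: only that combined region is present, so the union is just that shape — boundary = 94.32 mm. Overall, the cross-section is a single solid region. Total boundary length (outer) = 94.32 mm.

94.32 mm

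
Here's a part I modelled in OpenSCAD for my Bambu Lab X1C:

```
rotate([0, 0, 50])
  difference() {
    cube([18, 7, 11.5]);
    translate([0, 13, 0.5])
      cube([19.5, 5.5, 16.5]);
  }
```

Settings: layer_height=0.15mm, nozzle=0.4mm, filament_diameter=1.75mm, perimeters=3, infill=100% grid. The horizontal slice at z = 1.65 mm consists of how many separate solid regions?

At z = 1.65 mm: the cube (footprint 18×7) is included at this height; the cube at (0, 13) (footprint 19.5×5.5) is included at this height; Taking the first minus the rest: starting from the 18×7 cube, the 19.5×5.5 cube at (0, 13) misses the remaining region (no effect) — 1 connected region; (rotated 50° about Z; rotation is an isometry so areas/perimeters/island counts are preserved). The result has 1 disconnected region.

1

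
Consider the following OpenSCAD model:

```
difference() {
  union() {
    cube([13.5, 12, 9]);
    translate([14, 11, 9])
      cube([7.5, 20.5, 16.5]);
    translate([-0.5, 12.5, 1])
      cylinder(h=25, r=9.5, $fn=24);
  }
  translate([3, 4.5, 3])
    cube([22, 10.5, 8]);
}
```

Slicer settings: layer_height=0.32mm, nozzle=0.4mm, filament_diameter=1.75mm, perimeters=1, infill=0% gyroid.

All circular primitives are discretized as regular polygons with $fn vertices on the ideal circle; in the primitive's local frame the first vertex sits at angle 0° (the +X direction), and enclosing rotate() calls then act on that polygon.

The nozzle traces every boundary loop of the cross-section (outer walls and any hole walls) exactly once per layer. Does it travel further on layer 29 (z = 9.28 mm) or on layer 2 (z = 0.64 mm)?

Layer 29 (z = 9.28): the cube is not intersected at this z (z outside [0, 9]); the cube at (14, 11) (footprint 7.5×20.5) is included at this height (perimeter 56.00 mm); the r=9.5 cylinder at (-0.5, 12.5) contributes a regular 24-gon of circumradius 9.5 (perimeter = 2·24·9.500·sin(180°/24) = 59.52 mm); Taking the union: the 2 present regions are separate (no shared area or edge), so areas and boundary lengths simply add and each stays a separate island — boundary = 115.52 mm; the 22×10.5 cube at (3, 4.5) contributes its full rectangle (perimeter 65.00 mm); Subtracting the remaining from the first: starting from the result so far, the 22×10.5 cube at (3, 4.5) partially overlaps it — only the 81.73 mm² overlap (of its 231.00 mm²) is removed, clipping the outline — boundary = 113.15 mm. So its perimeter = 113.15 mm. Layer 2 (z = 0.64): the cube is present — its section is the full 13.5×12 rectangle (perimeter 51.00 mm); the cube at (14, 11) is not intersected at this z (z outside [9, 25.5]); the cylinder at (-0.5, 12.5) does not reach this height (z outside [1, 26]); Merging all regions: only the 13.5×12 cube is present, so the union is just that shape — boundary = 51.00 mm; the cube at (3, 4.5) is absent (z outside [3, 11]); After the difference (first − rest): none of the subtracted shapes is present at this height, so the result so far is unchanged — boundary = 51.00 mm. So its perimeter = 51.00 mm. Layer 29 is larger (113.15 vs 51.00 mm).

layer 29 (z = 9.28 mm)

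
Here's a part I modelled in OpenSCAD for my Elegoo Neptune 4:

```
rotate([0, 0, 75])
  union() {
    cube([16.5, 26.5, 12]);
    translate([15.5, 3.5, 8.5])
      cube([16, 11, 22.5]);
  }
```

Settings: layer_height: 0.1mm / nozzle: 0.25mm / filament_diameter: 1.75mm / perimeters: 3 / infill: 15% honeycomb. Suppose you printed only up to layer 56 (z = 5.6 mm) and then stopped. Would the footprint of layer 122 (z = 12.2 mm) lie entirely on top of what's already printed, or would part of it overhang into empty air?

part overhangs

Compare the two slices. At z = 5.6: the cube is present — its section is the full 16.5×26.5 rectangle (area 437.25 mm²); the cube at (15.5, 3.5) is absent (z outside [8.5, 31]); Merging all regions: only the 16.5×26.5 cube is present, so the union is just that shape — area = 437.25 mm²; (rotated 75° about Z; rotation is an isometry so areas/perimeters/island counts are preserved). At z = 12.2: the cube is absent (z outside [0, 12]); the 16×11 cube at (15.5, 3.5) contributes its full rectangle (area 176.00 mm²); Merging all regions: only the 16×11 cube at (15.5, 3.5) is present, so the union is just that shape — area = 176.00 mm²; (whole slice rotated 75° about Z — lengths, areas and connectivity unchanged). Checking containment: at z = 12.2 the cross-section extends beyond the z = 5.6 cross-section by about 165.00 mm².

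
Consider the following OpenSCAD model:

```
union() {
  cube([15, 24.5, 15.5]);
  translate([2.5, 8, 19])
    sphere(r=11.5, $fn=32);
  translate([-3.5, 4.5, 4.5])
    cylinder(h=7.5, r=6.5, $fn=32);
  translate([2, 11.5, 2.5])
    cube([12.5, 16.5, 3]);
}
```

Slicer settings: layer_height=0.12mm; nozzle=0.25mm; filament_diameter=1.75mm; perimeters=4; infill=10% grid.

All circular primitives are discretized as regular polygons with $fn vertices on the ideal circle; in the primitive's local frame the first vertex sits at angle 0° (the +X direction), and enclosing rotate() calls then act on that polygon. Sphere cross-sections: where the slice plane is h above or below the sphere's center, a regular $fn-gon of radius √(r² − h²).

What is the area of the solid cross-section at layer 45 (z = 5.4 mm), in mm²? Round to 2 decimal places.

520.83 mm²

At z = 5.4 mm: the cube is present — its section is the full 15×24.5 rectangle (area 367.50 mm²); the sphere at (2.5, 8) is absent (|z−center|=13.600 > r=11.5); the r=6.5 cylinder at (-3.5, 4.5) gives a regular 32-gon of circumradius 6.5 (constant along its height) (area = (32/2)·6.500²·sin(360°/32) = 131.88 mm²); the cube at (2, 11.5) is present — its section is the full 12.5×16.5 rectangle (area 206.25 mm²); Merging all regions: the regions partially overlap — summed areas 705.63 mm² minus the doubly-counted overlap 184.80 mm² gives 520.83 mm² — area = 520.83 mm². Overall, the cross-section is a single solid region. Net area = 520.83 mm².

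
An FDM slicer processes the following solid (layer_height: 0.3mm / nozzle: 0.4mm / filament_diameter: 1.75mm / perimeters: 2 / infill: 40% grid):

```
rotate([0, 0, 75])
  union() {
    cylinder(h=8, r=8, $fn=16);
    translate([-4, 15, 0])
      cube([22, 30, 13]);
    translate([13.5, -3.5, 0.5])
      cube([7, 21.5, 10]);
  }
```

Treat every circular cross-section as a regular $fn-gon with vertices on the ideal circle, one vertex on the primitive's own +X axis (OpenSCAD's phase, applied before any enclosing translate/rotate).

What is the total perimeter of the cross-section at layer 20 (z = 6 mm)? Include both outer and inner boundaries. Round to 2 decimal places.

At z = 6 mm: the r=8 cylinder gives a regular 16-gon of circumradius 8 (constant along its height) (perimeter = 2·16·8.000·sin(180°/16) = 49.94 mm); the cube at (-4, 15) (footprint 22×30) is included at this height (perimeter 104.00 mm); the cube at (13.5, -3.5) (footprint 7×21.5) is included at this height (perimeter 57.00 mm); Merging all regions: the regions partially overlap (shared area 13.50 mm²), so the edge portions inside another operand are dropped and the merged outline is re-measured after clipping — boundary = 195.94 mm; (rotated 75° about Z; rotation is an isometry so areas/perimeters/island counts are preserved). Overall, the cross-section has 2 separate islands. Total boundary length (outer) = 195.94 mm.

195.94 mm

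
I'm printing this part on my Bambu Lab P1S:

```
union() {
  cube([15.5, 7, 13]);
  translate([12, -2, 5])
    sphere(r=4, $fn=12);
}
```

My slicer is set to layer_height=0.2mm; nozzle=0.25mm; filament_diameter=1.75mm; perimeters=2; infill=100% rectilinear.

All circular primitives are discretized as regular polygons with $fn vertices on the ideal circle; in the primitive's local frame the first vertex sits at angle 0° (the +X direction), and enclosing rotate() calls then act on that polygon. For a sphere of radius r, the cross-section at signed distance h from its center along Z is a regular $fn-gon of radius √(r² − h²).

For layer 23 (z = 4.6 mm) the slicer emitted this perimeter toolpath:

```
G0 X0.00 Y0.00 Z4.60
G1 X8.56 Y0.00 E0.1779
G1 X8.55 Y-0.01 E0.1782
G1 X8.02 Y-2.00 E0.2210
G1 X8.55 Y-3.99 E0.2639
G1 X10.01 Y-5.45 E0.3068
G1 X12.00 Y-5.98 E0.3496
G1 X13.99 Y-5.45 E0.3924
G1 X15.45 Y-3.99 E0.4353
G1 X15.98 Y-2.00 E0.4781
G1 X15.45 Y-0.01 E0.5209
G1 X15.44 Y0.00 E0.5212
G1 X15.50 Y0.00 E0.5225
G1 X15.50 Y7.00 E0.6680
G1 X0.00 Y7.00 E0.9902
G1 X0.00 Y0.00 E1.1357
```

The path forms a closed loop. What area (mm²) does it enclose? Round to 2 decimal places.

147.14 mm²

Apply the shoelace formula to the sequence of (X, Y) vertices; enclosed area = 147.14 mm².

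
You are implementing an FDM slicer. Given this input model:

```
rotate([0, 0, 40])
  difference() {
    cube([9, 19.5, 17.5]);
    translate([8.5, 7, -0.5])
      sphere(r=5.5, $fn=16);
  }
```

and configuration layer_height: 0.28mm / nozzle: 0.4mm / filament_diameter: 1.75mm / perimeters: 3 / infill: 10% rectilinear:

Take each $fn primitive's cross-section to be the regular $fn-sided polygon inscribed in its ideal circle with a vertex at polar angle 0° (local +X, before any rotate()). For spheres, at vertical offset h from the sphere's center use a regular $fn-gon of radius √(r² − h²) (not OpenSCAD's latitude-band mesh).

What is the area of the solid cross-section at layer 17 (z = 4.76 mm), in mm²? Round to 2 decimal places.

At z = 4.76 mm: the cube (footprint 9×19.5) is included at this height (area 175.50 mm²); the r=5.5 sphere at (8.5, 7) slices to a regular 16-gon of circumradius 1.607 (√(r²−h²) with h=5.26 from center) (area = (16/2)·1.607²·sin(360°/16) = 7.91 mm²); Subtracting the remaining from the first: starting from the 9×19.5 cube (175.50 mm²), the r=5.5 sphere at (8.5, 7) partially overlaps it — only the 5.51 mm² overlap (of its 7.91 mm²) is removed, clipping the outline — area = 169.99 mm²; (rotated 40° about Z; rotation is an isometry so areas/perimeters/island counts are preserved). Overall, the cross-section is a single solid region. Net area = 169.99 mm².

169.99 mm²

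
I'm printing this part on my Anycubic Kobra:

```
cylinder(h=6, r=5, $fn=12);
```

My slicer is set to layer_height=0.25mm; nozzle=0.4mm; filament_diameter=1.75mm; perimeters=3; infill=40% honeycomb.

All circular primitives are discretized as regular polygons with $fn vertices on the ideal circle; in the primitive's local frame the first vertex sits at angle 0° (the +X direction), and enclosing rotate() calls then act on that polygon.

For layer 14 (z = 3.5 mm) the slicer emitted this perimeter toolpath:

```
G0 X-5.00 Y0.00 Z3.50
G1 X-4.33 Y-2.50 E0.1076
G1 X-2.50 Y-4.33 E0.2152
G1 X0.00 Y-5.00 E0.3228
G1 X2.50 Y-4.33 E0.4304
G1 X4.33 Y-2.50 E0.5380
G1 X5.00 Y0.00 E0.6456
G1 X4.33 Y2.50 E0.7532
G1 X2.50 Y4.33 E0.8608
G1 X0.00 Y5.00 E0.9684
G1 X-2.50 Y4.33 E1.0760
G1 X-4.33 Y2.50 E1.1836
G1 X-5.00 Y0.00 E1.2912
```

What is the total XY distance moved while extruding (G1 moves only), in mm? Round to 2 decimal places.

31.06 mm

Sum the Euclidean lengths of each G1 segment: total = 31.06 mm.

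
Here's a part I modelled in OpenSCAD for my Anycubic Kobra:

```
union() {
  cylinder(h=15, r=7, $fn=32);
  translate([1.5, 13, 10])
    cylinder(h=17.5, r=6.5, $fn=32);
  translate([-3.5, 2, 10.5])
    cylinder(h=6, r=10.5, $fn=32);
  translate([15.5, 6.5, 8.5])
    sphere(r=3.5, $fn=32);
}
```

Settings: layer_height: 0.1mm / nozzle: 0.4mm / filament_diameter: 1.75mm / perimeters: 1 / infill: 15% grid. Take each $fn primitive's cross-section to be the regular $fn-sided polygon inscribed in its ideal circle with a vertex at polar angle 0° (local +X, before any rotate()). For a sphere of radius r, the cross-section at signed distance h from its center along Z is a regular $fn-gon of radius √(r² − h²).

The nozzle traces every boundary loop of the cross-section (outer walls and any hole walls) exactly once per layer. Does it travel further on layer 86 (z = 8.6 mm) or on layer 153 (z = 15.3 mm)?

Layer 86 (z = 8.6): the r=7 cylinder gives a regular 32-gon of circumradius 7 (constant along its height) (perimeter = 2·32·7.000·sin(180°/32) = 43.91 mm); the cylinder at (1.5, 13) is absent (z outside [10, 27.5]); the cylinder at (-3.5, 2) is not intersected at this z (z outside [10.5, 16.5]); the r=3.5 sphere at (15.5, 6.5) slices to a regular 32-gon of circumradius 3.499 (√(r²−h²) with h=0.1 from center) (perimeter = 2·32·3.499·sin(180°/32) = 21.95 mm); Merging all regions: the 2 present regions are separate (no shared area or edge), so areas and boundary lengths simply add and each stays a separate island — boundary = 65.86 mm. So its perimeter = 65.86 mm. Layer 153 (z = 15.3): the cylinder does not reach this height (z outside [0, 15]); the cylinder at (1.5, 13): section is a regular 32-gon, circumradius r=6.5 (perimeter = 2·32·6.500·sin(180°/32) = 40.78 mm); the cylinder at (-3.5, 2): section is a regular 32-gon, circumradius r=10.5 (perimeter = 2·32·10.500·sin(180°/32) = 65.87 mm); the sphere at (15.5, 6.5) does not reach this height (|z−center|=6.800 > r=3.5); Combining (union): the regions partially overlap (shared area 38.10 mm²), so the edge portions inside another operand are dropped and the merged outline is re-measured after clipping — boundary = 81.20 mm. So its perimeter = 81.20 mm. Layer 153 is larger (81.20 vs 65.86 mm).

layer 153 (z = 15.3 mm)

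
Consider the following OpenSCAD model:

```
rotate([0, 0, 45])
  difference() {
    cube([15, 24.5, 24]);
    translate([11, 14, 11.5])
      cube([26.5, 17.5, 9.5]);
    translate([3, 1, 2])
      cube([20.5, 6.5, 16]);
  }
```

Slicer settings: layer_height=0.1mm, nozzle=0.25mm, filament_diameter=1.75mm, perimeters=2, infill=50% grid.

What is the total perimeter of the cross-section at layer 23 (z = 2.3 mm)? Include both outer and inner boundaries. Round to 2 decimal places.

103.00 mm

At z = 2.3 mm: the cube is present — its section is the full 15×24.5 rectangle (perimeter 79.00 mm); the cube at (11, 14) is not intersected at this z (z outside [11.5, 21]); the 20.5×6.5 cube at (3, 1) contributes its full rectangle (perimeter 54.00 mm); Subtracting the remaining from the first: starting from the 15×24.5 cube, the 20.5×6.5 cube at (3, 1) partially overlaps it — only the 78.00 mm² overlap (of its 133.25 mm²) is removed, clipping the outline — boundary = 103.00 mm; (whole slice rotated 45° about Z — lengths, areas and connectivity unchanged). Overall, the cross-section is a single solid region. Total boundary length (outer) = 103.00 mm.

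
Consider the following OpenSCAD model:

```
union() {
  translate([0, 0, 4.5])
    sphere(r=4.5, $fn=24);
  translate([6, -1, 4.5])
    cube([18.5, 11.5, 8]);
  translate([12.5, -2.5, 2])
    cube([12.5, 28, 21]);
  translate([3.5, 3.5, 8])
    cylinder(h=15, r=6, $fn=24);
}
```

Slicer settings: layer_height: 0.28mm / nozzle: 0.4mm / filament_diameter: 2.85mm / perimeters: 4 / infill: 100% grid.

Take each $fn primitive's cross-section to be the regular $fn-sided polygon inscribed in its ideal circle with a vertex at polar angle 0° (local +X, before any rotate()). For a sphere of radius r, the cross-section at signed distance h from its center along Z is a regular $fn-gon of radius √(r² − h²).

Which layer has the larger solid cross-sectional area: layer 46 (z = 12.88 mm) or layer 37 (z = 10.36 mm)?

Layer 46 (z = 12.88): the sphere is not intersected at this z (|z−center|=8.380 > r=4.5); the cube at (6, -1) is absent (z outside [4.5, 12.5]); the cube at (12.5, -2.5) is present — its section is the full 12.5×28 rectangle (area 350.00 mm²); the r=6 cylinder at (3.5, 3.5) gives a regular 24-gon of circumradius 6 (constant along its height) (area = (24/2)·6.000²·sin(360°/24) = 111.81 mm²); Merging all regions: the 2 present regions are separate (no shared area or edge), so areas and boundary lengths simply add and each stays a separate island — area = 461.81 mm². So its area = 461.81 mm². Layer 37 (z = 10.36): the sphere is not intersected at this z (|z−center|=5.860 > r=4.5); the cube at (6, -1) is present — its section is the full 18.5×11.5 rectangle (area 212.75 mm²); the cube at (12.5, -2.5) is present — its section is the full 12.5×28 rectangle (area 350.00 mm²); the cylinder at (3.5, 3.5): section is a regular 24-gon, circumradius r=6 (area = (24/2)·6.000²·sin(360°/24) = 111.81 mm²); Taking the union: the regions partially overlap — summed areas 674.56 mm² minus the doubly-counted overlap 164.27 mm² gives 510.29 mm² — area = 510.29 mm². So its area = 510.29 mm². Layer 37 is larger (510.29 vs 461.81 mm²).

layer 37 (z = 10.36 mm)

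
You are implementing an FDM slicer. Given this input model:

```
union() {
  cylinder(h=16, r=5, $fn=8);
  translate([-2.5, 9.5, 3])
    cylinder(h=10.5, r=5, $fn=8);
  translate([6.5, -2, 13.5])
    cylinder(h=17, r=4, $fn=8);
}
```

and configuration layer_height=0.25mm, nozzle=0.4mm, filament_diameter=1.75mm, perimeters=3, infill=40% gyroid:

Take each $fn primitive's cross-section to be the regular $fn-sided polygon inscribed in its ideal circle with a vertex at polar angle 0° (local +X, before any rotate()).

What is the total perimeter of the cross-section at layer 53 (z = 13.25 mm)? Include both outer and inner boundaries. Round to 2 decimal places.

61.23 mm

At z = 13.25 mm: the r=5 cylinder gives a regular 8-gon of circumradius 5 (constant along its height) (perimeter = 2·8·5.000·sin(180°/8) = 30.61 mm); the cylinder at (-2.5, 9.5): section is a regular 8-gon, circumradius r=5 (perimeter = 2·8·5.000·sin(180°/8) = 30.61 mm); the cylinder at (6.5, -2) is absent (z outside [13.5, 30.5]); Combining (union): the 2 present regions are separate (no shared area or edge), so areas and boundary lengths simply add and each stays a separate island — boundary = 61.23 mm. Overall, the cross-section has 2 separate islands. Total boundary length (outer) = 61.23 mm.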